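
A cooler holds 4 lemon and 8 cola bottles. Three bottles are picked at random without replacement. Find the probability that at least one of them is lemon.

41/55

P(no lemon) = 8/12 × 7/11 × 6/10 = 336/1320 = 14/55.
P(at least one) = 1 − 14/55 = 41/55.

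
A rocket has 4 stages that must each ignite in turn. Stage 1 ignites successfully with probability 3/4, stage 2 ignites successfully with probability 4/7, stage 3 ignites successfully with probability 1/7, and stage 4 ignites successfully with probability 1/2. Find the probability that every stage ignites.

3/98

Each stage is reached only if all earlier stages succeed, so
P = 3/4 × 4/7 × 1/7 × 1/2 = 12/392 = 3/98.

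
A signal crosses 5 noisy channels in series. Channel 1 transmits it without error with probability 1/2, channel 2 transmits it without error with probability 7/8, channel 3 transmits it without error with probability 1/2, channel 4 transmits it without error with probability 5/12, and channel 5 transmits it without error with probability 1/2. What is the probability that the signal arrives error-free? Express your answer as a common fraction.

Multiplying along the chain,
P = 1/2 × 7/8 × 1/2 × 5/12 × 1/2 = 35/768.

35/768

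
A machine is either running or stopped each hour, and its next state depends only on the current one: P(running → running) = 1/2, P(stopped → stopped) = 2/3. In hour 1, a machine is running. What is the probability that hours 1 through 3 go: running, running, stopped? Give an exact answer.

1/4

Hour 1 is given. For each transition, use the conditional probability from the current state:
P(running | running) = 1/2; P(stopped | running) = 1/2.
P = 1/2 × 1/2 = 1/4.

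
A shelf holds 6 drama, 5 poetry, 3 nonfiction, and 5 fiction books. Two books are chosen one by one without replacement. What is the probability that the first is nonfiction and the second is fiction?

Chain rule:
P = 3/19 × 5/18 = 15/342 = 5/114.

5/114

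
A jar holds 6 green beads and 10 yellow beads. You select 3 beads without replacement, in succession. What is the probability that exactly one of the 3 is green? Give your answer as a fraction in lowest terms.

One ordering (green drawn first) has probability 6/16 × 10/15 × 9/14 = 540/3360 = 9/56.
There are C(3,1) = 3 such orderings, each equally likely, so P = 3 × 9/56 = 27/56.

27/56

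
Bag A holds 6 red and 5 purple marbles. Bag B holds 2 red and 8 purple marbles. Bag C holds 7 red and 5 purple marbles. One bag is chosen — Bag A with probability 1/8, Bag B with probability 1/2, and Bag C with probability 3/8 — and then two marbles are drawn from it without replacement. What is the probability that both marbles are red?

From Bag A: P(both red) = (6/11)(5/10) = 3/11.
From Bag B: P(both red) = (2/10)(1/9) = 1/45.
From Bag C: P(both red) = (7/12)(6/11) = 7/22.
Total probability = (1/8)(3/11) + (1/2)(1/45) + (3/8)(7/22) = 1303/7920.

1303/7920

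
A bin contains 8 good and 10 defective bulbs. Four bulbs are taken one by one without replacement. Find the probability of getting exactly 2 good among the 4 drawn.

One ordering (good drawn first) has probability 8/18 × 7/17 × 10/16 × 9/15 = 5040/73440 = 7/102.
There are C(4,2) = 6 such orderings, each equally likely, so P = 6 × 7/102 = 7/17.

7/17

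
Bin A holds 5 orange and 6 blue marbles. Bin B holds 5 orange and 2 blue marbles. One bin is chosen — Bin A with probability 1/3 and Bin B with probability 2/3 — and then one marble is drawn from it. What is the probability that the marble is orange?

From Bin A: P(orange) = 5/11.
From Bin B: P(orange) = 5/7.
Total probability = (1/3)(5/11) + (2/3)(5/7) = 145/231.

145/231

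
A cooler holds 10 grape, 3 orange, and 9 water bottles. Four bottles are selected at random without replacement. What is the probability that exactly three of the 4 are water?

One ordering (water drawn first) has probability 9/22 × 8/21 × 7/20 × 13/19 = 6552/175560 = 39/1045.
There are C(4,3) = 4 such orderings, each equally likely, so P = 4 × 39/1045 = 156/1045.

156/1045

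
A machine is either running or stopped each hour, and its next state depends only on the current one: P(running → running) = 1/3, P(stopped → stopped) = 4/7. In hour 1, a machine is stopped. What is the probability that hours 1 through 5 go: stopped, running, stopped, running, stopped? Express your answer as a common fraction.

Hour 1 is given. For each transition, use the conditional probability from the current state:
P(running | stopped) = 3/7; P(stopped | running) = 2/3; P(running | stopped) = 3/7; P(stopped | running) = 2/3.
P = 3/7 × 2/3 × 3/7 × 2/3 = 36/441 = 4/49.

4/49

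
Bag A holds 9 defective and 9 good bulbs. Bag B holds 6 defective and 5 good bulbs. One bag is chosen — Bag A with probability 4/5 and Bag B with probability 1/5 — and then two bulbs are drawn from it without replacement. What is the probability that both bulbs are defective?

227/935

From Bag A: P(both defective) = (9/18)(8/17) = 4/17.
From Bag B: P(both defective) = (6/11)(5/10) = 3/11.
Total probability = (4/5)(4/17) + (1/5)(3/11) = 227/935.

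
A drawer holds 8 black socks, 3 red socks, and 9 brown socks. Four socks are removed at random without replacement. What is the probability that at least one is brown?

301/323

P(no brown) = 11/20 × 10/19 × 9/18 × 8/17 = 7920/116280 = 22/323.
P(at least one) = 1 − 22/323 = 301/323.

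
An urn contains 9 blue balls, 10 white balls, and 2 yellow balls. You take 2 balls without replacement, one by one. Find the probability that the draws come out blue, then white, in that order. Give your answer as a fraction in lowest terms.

Chain rule:
P = 9/21 × 10/20 = 90/420 = 3/14.

3/14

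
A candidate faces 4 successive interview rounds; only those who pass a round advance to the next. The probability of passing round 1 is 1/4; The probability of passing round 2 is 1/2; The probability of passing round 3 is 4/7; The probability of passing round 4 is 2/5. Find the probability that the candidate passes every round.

1/35

The events are sequential, so multiply the conditional probabilities:
P = 1/4 × 1/2 × 4/7 × 2/5 = 8/280 = 1/35.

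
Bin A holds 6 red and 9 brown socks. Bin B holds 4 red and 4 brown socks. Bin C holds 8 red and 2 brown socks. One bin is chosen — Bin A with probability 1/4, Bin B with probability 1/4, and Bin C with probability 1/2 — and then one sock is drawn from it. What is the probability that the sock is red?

From Bin A: P(red) = 6/15.
From Bin B: P(red) = 4/8.
From Bin C: P(red) = 8/10.
Total probability = (1/4)(6/15) + (1/4)(4/8) + (1/2)(8/10) = 5/8.

5/8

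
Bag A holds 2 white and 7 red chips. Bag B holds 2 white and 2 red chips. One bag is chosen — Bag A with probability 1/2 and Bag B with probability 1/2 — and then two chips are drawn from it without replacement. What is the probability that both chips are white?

From Bag A: P(both white) = (2/9)(1/8) = 1/36.
From Bag B: P(both white) = (2/4)(1/3) = 1/6.
Total probability = (1/2)(1/36) + (1/2)(1/6) = 7/72.

7/72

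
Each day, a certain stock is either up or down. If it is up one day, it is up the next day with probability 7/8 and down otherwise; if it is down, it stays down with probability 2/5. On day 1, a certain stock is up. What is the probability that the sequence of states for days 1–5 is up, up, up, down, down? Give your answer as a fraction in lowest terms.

49/1280

Day 1 is given. For each transition, use the conditional probability from the current state:
P(up | up) = 7/8; P(up | up) = 7/8; P(down | up) = 1/8; P(down | down) = 2/5.
P = 7/8 × 7/8 × 1/8 × 2/5 = 98/2560 = 49/1280.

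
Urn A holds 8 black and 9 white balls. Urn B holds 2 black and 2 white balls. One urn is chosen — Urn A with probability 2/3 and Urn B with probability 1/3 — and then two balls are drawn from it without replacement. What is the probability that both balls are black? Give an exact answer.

59/306

From Urn A: P(both black) = (8/17)(7/16) = 7/34.
From Urn B: P(both black) = (2/4)(1/3) = 1/6.
Total probability = (2/3)(7/34) + (1/3)(1/6) = 59/306.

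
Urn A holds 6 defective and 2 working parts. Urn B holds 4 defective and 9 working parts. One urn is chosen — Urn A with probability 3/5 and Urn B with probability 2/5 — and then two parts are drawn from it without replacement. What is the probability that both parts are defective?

From Urn A: P(both defective) = (6/8)(5/7) = 15/28.
From Urn B: P(both defective) = (4/13)(3/12) = 1/13.
Total probability = (3/5)(15/28) + (2/5)(1/13) = 641/1820.

641/1820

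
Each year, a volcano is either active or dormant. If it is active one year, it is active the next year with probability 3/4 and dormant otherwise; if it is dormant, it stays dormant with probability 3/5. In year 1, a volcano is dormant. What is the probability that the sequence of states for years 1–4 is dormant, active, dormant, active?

Year 1 is given. For each transition, use the conditional probability from the current state:
P(active | dormant) = 2/5; P(dormant | active) = 1/4; P(active | dormant) = 2/5.
P = 2/5 × 1/4 × 2/5 = 4/100 = 1/25.

1/25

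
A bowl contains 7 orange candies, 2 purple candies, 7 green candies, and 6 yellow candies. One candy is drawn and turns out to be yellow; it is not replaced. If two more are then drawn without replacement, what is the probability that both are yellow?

1/21

After the first draw, 5 of the remaining 21 candies are yellow.
P = 5/21 × 4/20 = 20/420 = 1/21.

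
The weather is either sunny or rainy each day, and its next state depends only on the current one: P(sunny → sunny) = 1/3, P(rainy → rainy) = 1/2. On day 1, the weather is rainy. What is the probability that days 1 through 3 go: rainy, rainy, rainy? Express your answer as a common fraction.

1/4

Day 1 is given. For each transition, use the conditional probability from the current state:
P(rainy | rainy) = 1/2; P(rainy | rainy) = 1/2.
P = 1/2 × 1/2 = 1/4.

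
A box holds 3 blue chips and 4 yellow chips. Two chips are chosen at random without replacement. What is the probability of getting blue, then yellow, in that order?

2/7

Multiply the probability of each draw given the previous ones:
P = 3/7 × 4/6 = 12/42 = 2/7.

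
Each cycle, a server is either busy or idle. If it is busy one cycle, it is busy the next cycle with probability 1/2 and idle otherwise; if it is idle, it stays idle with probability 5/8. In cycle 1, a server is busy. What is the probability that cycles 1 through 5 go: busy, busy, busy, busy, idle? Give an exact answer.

1/16

Cycle 1 is given. For each transition, use the conditional probability from the current state:
P(busy | busy) = 1/2; P(busy | busy) = 1/2; P(busy | busy) = 1/2; P(idle | busy) = 1/2.
P = 1/2 × 1/2 × 1/2 × 1/2 = 1/16.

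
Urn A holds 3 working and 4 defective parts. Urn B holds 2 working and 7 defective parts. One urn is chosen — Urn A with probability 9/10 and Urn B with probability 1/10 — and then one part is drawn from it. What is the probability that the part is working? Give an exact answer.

257/630

From Urn A: P(working) = 3/7.
From Urn B: P(working) = 2/9.
Total probability = (9/10)(3/7) + (1/10)(2/9) = 257/630.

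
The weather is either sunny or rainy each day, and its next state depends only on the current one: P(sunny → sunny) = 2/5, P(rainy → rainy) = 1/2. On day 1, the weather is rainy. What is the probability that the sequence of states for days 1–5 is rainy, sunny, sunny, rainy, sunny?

3/50

Day 1 is given. For each transition, use the conditional probability from the current state:
P(sunny | rainy) = 1/2; P(sunny | sunny) = 2/5; P(rainy | sunny) = 3/5; P(sunny | rainy) = 1/2.
P = 1/2 × 2/5 × 3/5 × 1/2 = 6/100 = 3/50.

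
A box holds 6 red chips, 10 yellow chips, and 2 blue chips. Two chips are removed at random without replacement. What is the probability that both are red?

P = 6/18 × 5/17 = 30/306 = 5/51.

5/51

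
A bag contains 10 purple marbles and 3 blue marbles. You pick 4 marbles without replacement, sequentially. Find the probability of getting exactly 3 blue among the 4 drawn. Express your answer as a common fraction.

One ordering (blue drawn first) has probability 3/13 × 2/12 × 1/11 × 10/10 = 60/17160 = 1/286.
There are C(4,3) = 4 such orderings, each equally likely, so P = 4 × 1/286 = 2/143.

2/143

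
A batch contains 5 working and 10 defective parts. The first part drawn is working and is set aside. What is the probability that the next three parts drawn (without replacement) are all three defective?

30/91

After the first draw, 10 of the remaining 14 parts are defective.
P = 10/14 × 9/13 × 8/12 = 720/2184 = 30/91.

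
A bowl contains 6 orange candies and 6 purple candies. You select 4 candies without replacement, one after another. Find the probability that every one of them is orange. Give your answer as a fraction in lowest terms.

P(all orange) = 6/12 × 5/11 × 4/10 × 3/9 = 360/11880 = 1/33.

1/33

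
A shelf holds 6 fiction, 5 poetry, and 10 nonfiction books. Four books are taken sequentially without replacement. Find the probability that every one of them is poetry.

P(all poetry) = 5/21 × 4/20 × 3/19 × 2/18 = 120/143640 = 1/1197.

1/1197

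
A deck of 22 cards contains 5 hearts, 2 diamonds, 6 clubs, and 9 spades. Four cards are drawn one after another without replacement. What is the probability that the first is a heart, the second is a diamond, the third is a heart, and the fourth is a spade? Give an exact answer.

Chain rule:
P = 5/22 × 2/21 × 4/20 × 9/19 = 360/175560 = 3/1463.

3/1463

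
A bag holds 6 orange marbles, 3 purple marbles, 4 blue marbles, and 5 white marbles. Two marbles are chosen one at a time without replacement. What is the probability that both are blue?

P(every draw is blue) = 4/18 × 3/17 = 12/306 = 2/51.

2/51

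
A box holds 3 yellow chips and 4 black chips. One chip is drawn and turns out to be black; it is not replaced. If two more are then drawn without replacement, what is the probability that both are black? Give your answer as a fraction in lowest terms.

With the first chip removed, 3 black remain out of 6.
P = 3/6 × 2/5 = 6/30 = 1/5.

1/5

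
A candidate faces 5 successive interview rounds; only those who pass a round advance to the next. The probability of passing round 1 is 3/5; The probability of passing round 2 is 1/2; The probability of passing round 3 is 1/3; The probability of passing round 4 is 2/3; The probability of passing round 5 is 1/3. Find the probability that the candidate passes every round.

Each stage is reached only if all earlier stages succeed, so
P = 3/5 × 1/2 × 1/3 × 2/3 × 1/3 = 6/270 = 1/45.

1/45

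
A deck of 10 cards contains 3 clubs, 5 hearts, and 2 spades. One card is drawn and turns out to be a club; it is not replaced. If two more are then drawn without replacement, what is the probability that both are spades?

1/36

With the first card removed, 2 spades remain out of 9.
P = 2/9 × 1/8 = 2/72 = 1/36.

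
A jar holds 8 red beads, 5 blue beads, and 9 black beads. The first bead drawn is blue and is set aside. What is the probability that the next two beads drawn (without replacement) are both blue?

1/35

With the first bead removed, 4 blue remain out of 21.
P = 4/21 × 3/20 = 12/420 = 1/35.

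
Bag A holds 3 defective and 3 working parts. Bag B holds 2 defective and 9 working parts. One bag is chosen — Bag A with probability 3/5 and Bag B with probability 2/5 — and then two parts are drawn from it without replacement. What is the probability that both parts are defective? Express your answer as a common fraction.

7/55

From Bag A: P(both defective) = (3/6)(2/5) = 1/5.
From Bag B: P(both defective) = (2/11)(1/10) = 1/55.
Total probability = (3/5)(1/5) + (2/5)(1/55) = 7/55.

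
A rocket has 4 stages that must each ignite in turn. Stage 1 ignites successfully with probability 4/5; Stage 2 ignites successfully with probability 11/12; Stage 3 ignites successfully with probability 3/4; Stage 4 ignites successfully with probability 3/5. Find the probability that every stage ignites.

33/100

Each stage is reached only if all earlier stages succeed, so
P = 4/5 × 11/12 × 3/4 × 3/5 = 396/1200 = 33/100.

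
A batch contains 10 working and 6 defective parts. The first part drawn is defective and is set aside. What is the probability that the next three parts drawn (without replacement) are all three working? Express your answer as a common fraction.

24/91

After the first draw, 10 of the remaining 15 parts are working.
P = 10/15 × 9/14 × 8/13 = 720/2730 = 24/91.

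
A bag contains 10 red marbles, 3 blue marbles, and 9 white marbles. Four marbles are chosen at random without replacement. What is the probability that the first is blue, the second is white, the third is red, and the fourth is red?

Each draw changes the counts, so multiply the conditional probabilities along the sequence:
P = 3/22 × 9/21 × 10/20 × 9/19 = 2430/175560 = 81/5852.

81/5852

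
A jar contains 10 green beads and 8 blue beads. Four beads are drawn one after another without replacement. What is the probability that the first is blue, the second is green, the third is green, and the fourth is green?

4/51

Multiply the probability of each draw given the previous ones:
P = 8/18 × 10/17 × 9/16 × 8/15 = 5760/73440 = 4/51.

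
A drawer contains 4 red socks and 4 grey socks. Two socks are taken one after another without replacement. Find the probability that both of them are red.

P = 4/8 × 3/7 = 12/56 = 3/14.

3/14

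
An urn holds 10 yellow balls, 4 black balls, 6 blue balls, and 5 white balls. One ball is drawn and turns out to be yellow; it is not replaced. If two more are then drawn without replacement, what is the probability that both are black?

1/46

With the first ball removed, 4 black remain out of 24.
P = 4/24 × 3/23 = 12/552 = 1/46.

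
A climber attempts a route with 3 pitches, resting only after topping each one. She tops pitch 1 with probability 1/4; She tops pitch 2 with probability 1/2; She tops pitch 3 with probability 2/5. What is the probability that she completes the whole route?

Each stage is reached only if all earlier stages succeed, so
P = 1/4 × 1/2 × 2/5 = 2/40 = 1/20.

1/20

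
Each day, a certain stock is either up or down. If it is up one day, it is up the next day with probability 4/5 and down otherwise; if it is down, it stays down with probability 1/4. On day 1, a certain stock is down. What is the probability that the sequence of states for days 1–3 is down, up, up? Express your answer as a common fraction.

Day 1 is given. For each transition, use the conditional probability from the current state:
P(up | down) = 3/4; P(up | up) = 4/5.
P = 3/4 × 4/5 = 12/20 = 3/5.

3/5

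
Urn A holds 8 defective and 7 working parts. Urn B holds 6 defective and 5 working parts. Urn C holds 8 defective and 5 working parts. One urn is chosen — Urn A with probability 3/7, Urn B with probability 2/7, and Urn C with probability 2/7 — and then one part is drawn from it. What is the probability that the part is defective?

From Urn A: P(defective) = 8/15.
From Urn B: P(defective) = 6/11.
From Urn C: P(defective) = 8/13.
Total probability = (3/7)(8/15) + (2/7)(6/11) + (2/7)(8/13) = 2804/5005.

2804/5005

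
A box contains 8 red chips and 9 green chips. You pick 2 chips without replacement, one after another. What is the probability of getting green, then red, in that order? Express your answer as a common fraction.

Chain rule:
P = 9/17 × 8/16 = 72/272 = 9/34.

9/34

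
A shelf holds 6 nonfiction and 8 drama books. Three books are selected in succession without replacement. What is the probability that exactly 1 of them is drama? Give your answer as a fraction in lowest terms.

One ordering (drama drawn first) has probability 8/14 × 6/13 × 5/12 = 240/2184 = 10/91.
There are C(3,1) = 3 such orderings, each equally likely, so P = 3 × 10/91 = 30/91.

30/91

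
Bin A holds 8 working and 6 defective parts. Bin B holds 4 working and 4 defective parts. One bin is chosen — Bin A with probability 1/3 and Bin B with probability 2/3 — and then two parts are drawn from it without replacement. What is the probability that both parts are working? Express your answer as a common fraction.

From Bin A: P(both working) = (8/14)(7/13) = 4/13.
From Bin B: P(both working) = (4/8)(3/7) = 3/14.
Total probability = (1/3)(4/13) + (2/3)(3/14) = 67/273.

67/273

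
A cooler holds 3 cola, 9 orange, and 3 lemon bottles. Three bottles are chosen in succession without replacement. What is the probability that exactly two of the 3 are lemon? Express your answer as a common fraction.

36/455

One ordering (lemon drawn first) has probability 3/15 × 2/14 × 12/13 = 72/2730 = 12/455.
There are C(3,2) = 3 such orderings, each equally likely, so P = 3 × 12/455 = 36/455.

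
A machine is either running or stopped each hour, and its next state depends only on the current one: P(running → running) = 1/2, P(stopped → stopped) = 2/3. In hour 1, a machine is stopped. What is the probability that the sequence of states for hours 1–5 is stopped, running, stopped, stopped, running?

Hour 1 is given. For each transition, use the conditional probability from the current state:
P(running | stopped) = 1/3; P(stopped | running) = 1/2; P(stopped | stopped) = 2/3; P(running | stopped) = 1/3.
P = 1/3 × 1/2 × 2/3 × 1/3 = 2/54 = 1/27.

1/27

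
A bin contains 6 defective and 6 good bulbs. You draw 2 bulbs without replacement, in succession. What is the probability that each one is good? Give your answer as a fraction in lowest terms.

P(every draw is good) = 6/12 × 5/11 = 30/132 = 5/22.

5/22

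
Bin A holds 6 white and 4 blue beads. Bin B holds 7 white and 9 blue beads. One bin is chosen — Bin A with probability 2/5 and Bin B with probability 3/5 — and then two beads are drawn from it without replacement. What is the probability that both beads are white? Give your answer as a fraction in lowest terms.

143/600

From Bin A: P(both white) = (6/10)(5/9) = 1/3.
From Bin B: P(both white) = (7/16)(6/15) = 7/40.
Total probability = (2/5)(1/3) + (3/5)(7/40) = 143/600.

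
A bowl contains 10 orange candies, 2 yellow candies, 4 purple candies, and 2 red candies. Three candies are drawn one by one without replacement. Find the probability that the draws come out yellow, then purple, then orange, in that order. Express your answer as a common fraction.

5/306

Chain rule:
P = 2/18 × 4/17 × 10/16 = 80/4896 = 5/306.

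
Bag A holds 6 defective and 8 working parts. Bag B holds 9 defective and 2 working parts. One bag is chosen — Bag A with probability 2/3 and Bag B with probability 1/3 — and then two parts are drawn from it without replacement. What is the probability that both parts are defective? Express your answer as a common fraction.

From Bag A: P(both defective) = (6/14)(5/13) = 15/91.
From Bag B: P(both defective) = (9/11)(8/10) = 36/55.
Total probability = (2/3)(15/91) + (1/3)(36/55) = 1642/5005.

1642/5005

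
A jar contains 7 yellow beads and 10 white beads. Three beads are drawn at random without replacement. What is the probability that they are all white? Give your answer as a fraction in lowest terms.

3/17

P = 10/17 × 9/16 × 8/15 = 720/4080 = 3/17.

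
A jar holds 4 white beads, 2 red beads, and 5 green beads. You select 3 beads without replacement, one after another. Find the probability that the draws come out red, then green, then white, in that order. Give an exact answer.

Multiply the probability of each draw given the previous ones:
P = 2/11 × 5/10 × 4/9 = 40/990 = 4/99.

4/99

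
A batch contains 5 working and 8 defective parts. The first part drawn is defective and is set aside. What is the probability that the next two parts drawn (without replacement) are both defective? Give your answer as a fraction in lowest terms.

7/22

After the first draw, 7 of the remaining 12 parts are defective.
P = 7/12 × 6/11 = 42/132 = 7/22.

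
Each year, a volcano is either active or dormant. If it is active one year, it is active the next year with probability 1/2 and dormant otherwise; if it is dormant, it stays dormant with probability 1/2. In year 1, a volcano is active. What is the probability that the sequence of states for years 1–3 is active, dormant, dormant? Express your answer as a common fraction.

Year 1 is given. For each transition, use the conditional probability from the current state:
P(dormant | active) = 1/2; P(dormant | dormant) = 1/2.
P = 1/2 × 1/2 = 1/4.

1/4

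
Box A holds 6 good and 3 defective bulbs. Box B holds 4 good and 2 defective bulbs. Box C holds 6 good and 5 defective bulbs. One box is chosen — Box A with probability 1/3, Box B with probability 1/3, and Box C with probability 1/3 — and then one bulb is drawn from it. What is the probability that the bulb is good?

From Box A: P(good) = 6/9.
From Box B: P(good) = 4/6.
From Box C: P(good) = 6/11.
Total probability = (1/3)(6/9) + (1/3)(4/6) + (1/3)(6/11) = 62/99.

62/99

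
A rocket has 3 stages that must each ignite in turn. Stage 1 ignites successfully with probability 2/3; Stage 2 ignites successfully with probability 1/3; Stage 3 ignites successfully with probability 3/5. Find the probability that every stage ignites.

2/15

Multiplying along the chain,
P = 2/3 × 1/3 × 3/5 = 6/45 = 2/15.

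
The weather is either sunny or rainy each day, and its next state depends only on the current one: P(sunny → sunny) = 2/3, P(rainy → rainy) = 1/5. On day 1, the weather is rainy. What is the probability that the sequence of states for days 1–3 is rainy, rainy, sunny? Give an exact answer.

Day 1 is given. For each transition, use the conditional probability from the current state:
P(rainy | rainy) = 1/5; P(sunny | rainy) = 4/5.
P = 1/5 × 4/5 = 4/25.

4/25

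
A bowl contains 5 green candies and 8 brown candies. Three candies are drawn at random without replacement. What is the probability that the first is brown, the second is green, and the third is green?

40/429

Multiply the probability of each draw given the previous ones:
P = 8/13 × 5/12 × 4/11 = 160/1716 = 40/429.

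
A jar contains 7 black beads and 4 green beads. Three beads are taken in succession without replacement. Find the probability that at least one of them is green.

P(no green) = 7/11 × 6/10 × 5/9 = 210/990 = 7/33.
P(at least one) = 1 − 7/33 = 26/33.

26/33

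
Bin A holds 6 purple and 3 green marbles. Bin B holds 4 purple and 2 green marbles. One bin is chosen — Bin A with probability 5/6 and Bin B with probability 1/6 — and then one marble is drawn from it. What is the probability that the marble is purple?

From Bin A: P(purple) = 6/9.
From Bin B: P(purple) = 4/6.
Total probability = (5/6)(6/9) + (1/6)(4/6) = 2/3.

2/3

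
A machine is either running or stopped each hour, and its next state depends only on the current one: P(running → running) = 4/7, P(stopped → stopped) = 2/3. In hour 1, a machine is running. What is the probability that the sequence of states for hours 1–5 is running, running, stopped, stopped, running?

Hour 1 is given. For each transition, use the conditional probability from the current state:
P(running | running) = 4/7; P(stopped | running) = 3/7; P(stopped | stopped) = 2/3; P(running | stopped) = 1/3.
P = 4/7 × 3/7 × 2/3 × 1/3 = 24/441 = 8/147.

8/147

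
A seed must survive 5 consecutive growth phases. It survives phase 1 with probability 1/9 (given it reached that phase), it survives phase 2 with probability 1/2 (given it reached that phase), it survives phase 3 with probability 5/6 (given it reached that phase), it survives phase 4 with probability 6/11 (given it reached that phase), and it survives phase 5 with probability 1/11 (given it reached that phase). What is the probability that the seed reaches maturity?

5/2178

The events are sequential, so multiply the conditional probabilities:
P = 1/9 × 1/2 × 5/6 × 6/11 × 1/11 = 30/13068 = 5/2178.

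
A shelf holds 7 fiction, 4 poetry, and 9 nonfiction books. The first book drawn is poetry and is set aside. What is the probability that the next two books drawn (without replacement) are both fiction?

With the first book removed, 7 fiction remain out of 19.
P = 7/19 × 6/18 = 42/342 = 7/57.

7/57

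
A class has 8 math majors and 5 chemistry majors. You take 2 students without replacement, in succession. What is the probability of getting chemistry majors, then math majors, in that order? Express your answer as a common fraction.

10/39

Multiply the probability of each draw given the previous ones:
P = 5/13 × 8/12 = 40/156 = 10/39.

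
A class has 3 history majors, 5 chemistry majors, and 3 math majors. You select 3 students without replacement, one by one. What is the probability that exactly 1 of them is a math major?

One ordering (a math major drawn first) has probability 3/11 × 8/10 × 7/9 = 168/990 = 28/165.
There are C(3,1) = 3 such orderings, each equally likely, so P = 3 × 28/165 = 28/55.

28/55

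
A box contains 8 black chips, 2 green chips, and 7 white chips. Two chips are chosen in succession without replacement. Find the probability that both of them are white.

P(every draw is white) = 7/17 × 6/16 = 42/272 = 21/136.

21/136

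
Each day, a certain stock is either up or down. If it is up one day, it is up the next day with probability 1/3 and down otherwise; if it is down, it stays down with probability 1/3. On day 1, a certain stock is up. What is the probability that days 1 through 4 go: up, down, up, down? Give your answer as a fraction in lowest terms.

Day 1 is given. For each transition, use the conditional probability from the current state:
P(down | up) = 2/3; P(up | down) = 2/3; P(down | up) = 2/3.
P = 2/3 × 2/3 × 2/3 = 8/27.

8/27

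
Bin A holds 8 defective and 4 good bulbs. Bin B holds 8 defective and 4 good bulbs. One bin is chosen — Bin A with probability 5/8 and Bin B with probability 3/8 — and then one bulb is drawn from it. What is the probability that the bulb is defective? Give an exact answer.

From Bin A: P(defective) = 8/12.
From Bin B: P(defective) = 8/12.
Total probability = (5/8)(8/12) + (3/8)(8/12) = 2/3.

2/3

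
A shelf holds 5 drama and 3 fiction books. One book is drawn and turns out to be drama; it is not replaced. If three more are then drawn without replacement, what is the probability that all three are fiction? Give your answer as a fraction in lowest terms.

1/35

With the first book removed, 3 fiction remain out of 7.
P = 3/7 × 2/6 × 1/5 = 6/210 = 1/35.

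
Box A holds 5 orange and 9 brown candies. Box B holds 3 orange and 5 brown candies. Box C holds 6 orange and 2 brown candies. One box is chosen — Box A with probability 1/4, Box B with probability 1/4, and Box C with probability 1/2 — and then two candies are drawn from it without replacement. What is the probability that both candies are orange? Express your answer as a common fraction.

From Box A: P(both orange) = (5/14)(4/13) = 10/91.
From Box B: P(both orange) = (3/8)(2/7) = 3/28.
From Box C: P(both orange) = (6/8)(5/7) = 15/28.
Total probability = (1/4)(10/91) + (1/4)(3/28) + (1/2)(15/28) = 67/208.

67/208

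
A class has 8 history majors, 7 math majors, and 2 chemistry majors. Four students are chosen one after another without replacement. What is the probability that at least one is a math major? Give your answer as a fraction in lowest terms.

P(no math majors) = 10/17 × 9/16 × 8/15 × 7/14 = 5040/57120 = 3/34.
P(at least one) = 1 − 3/34 = 31/34.

31/34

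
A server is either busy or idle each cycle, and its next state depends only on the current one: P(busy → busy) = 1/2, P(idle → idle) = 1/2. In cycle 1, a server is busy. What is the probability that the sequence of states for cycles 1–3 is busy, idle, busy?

Cycle 1 is given. For each transition, use the conditional probability from the current state:
P(idle | busy) = 1/2; P(busy | idle) = 1/2.
P = 1/2 × 1/2 = 1/4.

1/4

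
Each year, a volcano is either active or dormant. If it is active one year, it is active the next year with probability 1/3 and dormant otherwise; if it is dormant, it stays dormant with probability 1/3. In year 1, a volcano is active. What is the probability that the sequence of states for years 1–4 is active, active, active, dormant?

2/27

Year 1 is given. For each transition, use the conditional probability from the current state:
P(active | active) = 1/3; P(active | active) = 1/3; P(dormant | active) = 2/3.
P = 1/3 × 1/3 × 2/3 = 2/27.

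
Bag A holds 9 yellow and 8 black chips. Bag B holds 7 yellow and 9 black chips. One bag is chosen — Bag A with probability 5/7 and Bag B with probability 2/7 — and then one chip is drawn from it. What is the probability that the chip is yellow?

479/952

From Bag A: P(yellow) = 9/17.
From Bag B: P(yellow) = 7/16.
Total probability = (5/7)(9/17) + (2/7)(7/16) = 479/952.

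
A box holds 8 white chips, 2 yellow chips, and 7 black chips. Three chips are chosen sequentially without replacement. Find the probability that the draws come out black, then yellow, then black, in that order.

7/340

Chain rule:
P = 7/17 × 2/16 × 6/15 = 84/4080 = 7/340.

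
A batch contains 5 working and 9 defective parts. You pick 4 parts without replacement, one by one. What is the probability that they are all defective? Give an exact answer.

18/143

P = 9/14 × 8/13 × 7/12 × 6/11 = 3024/24024 = 18/143.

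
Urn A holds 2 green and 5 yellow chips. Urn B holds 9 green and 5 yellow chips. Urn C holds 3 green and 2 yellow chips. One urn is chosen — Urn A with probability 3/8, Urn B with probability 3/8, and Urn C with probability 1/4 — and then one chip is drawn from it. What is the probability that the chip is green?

From Urn A: P(green) = 2/7.
From Urn B: P(green) = 9/14.
From Urn C: P(green) = 3/5.
Total probability = (3/8)(2/7) + (3/8)(9/14) + (1/4)(3/5) = 279/560.

279/560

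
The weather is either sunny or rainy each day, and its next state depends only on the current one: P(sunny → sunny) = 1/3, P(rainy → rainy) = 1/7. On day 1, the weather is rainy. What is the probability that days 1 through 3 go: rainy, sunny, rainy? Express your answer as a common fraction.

4/7

Day 1 is given. For each transition, use the conditional probability from the current state:
P(sunny | rainy) = 6/7; P(rainy | sunny) = 2/3.
P = 6/7 × 2/3 = 12/21 = 4/7.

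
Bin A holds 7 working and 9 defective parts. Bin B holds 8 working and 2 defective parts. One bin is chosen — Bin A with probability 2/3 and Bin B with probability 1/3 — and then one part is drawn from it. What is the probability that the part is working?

67/120

From Bin A: P(working) = 7/16.
From Bin B: P(working) = 8/10.
Total probability = (2/3)(7/16) + (1/3)(8/10) = 67/120.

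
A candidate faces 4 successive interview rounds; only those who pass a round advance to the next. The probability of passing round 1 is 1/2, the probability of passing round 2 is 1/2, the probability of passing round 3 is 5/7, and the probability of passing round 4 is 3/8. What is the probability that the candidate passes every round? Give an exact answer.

15/224

The events are sequential, so multiply the conditional probabilities:
P = 1/2 × 1/2 × 5/7 × 3/8 = 15/224.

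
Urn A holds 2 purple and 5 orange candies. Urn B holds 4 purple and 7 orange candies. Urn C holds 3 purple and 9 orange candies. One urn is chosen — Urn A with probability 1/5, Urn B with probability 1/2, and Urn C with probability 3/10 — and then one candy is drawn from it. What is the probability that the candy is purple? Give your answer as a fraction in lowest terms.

967/3080

From Urn A: P(purple) = 2/7.
From Urn B: P(purple) = 4/11.
From Urn C: P(purple) = 3/12.
Total probability = (1/5)(2/7) + (1/2)(4/11) + (3/10)(3/12) = 967/3080.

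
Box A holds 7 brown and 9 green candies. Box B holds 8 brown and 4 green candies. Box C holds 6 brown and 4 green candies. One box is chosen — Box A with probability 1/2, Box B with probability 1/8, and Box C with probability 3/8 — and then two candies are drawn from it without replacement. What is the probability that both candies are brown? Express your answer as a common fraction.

701/2640

From Box A: P(both brown) = (7/16)(6/15) = 7/40.
From Box B: P(both brown) = (8/12)(7/11) = 14/33.
From Box C: P(both brown) = (6/10)(5/9) = 1/3.
Total probability = (1/2)(7/40) + (1/8)(14/33) + (3/8)(1/3) = 701/2640.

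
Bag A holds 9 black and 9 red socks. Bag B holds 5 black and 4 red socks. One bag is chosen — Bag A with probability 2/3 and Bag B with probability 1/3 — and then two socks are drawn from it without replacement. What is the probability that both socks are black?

229/918

From Bag A: P(both black) = (9/18)(8/17) = 4/17.
From Bag B: P(both black) = (5/9)(4/8) = 5/18.
Total probability = (2/3)(4/17) + (1/3)(5/18) = 229/918.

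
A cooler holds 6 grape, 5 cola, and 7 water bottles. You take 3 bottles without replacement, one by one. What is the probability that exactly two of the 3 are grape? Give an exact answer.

One ordering (grape drawn first) has probability 6/18 × 5/17 × 12/16 = 360/4896 = 5/68.
There are C(3,2) = 3 such orderings, each equally likely, so P = 3 × 5/68 = 15/68.

15/68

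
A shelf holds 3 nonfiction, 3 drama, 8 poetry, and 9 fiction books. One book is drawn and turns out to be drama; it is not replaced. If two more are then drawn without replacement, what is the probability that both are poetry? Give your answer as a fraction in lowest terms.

With the first book removed, 8 poetry remain out of 22.
P = 8/22 × 7/21 = 56/462 = 4/33.

4/33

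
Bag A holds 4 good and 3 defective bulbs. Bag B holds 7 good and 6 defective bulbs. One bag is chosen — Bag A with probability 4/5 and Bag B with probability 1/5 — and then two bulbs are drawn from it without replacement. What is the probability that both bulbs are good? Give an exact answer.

From Bag A: P(both good) = (4/7)(3/6) = 2/7.
From Bag B: P(both good) = (7/13)(6/12) = 7/26.
Total probability = (4/5)(2/7) + (1/5)(7/26) = 257/910.

257/910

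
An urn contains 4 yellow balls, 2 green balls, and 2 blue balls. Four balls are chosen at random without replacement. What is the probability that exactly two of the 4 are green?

3/14

One ordering (green drawn first) has probability 2/8 × 1/7 × 6/6 × 5/5 = 60/1680 = 1/28.
There are C(4,2) = 6 such orderings, each equally likely, so P = 6 × 1/28 = 3/14.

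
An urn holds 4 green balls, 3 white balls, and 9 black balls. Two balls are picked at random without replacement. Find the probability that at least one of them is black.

33/40

P(no black) = 7/16 × 6/15 = 42/240 = 7/40.
P(at least one) = 1 − 7/40 = 33/40.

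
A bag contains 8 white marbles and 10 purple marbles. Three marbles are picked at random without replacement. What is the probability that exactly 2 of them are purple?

15/34

One ordering (purple drawn first) has probability 10/18 × 9/17 × 8/16 = 720/4896 = 5/34.
There are C(3,2) = 3 such orderings, each equally likely, so P = 3 × 5/34 = 15/34.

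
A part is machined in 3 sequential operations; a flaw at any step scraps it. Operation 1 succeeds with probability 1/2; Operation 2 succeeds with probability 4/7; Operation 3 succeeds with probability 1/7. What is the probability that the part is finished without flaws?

Each stage is reached only if all earlier stages succeed, so
P = 1/2 × 4/7 × 1/7 = 4/98 = 2/49.

2/49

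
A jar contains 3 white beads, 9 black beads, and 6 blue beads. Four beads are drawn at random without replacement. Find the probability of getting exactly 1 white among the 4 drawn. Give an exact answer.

One ordering (white drawn first) has probability 3/18 × 15/17 × 14/16 × 13/15 = 8190/73440 = 91/816.
There are C(4,1) = 4 such orderings, each equally likely, so P = 4 × 91/816 = 91/204.

91/204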